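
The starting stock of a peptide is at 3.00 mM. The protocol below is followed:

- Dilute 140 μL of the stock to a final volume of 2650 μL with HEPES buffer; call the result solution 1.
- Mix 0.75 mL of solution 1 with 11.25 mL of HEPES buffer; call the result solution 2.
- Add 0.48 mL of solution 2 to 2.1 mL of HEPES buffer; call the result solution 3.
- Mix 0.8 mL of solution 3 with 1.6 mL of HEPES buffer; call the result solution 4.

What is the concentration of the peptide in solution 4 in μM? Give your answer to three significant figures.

Step 1: 140 μL brought to 2650 μL → factor 2650/140 = 18.929
Step 2: 0.75 mL + 11.25 mL = 12 mL total → factor 12/0.75 = 16
Step 3: 0.48 mL + 2.1 mL = 2.58 mL total → factor 2.58/0.48 = 5.375
Step 4: 0.8 mL + 1.6 mL = 2.4 mL total → factor 2.4/0.8 = 3
Overall dilution factor = 18.929 × 16 × 5.375 × 3 = 4883.6
Final = 3.00 mM / 4883.6 = 0.0006143 mM = 0.614 μM

0.614 μM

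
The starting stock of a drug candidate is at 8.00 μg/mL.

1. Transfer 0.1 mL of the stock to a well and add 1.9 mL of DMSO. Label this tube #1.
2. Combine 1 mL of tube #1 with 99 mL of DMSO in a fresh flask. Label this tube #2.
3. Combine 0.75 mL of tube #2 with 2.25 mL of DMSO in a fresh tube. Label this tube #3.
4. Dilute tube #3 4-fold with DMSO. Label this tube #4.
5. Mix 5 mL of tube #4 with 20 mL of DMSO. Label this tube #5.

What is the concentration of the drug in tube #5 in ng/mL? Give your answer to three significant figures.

0.0500 ng/mL

Step 1: 0.1 mL + 1.9 mL = 2 mL total → factor 2/0.1 = 20
Step 2: 1 mL + 99 mL = 100 mL total → factor 100/1 = 100
Step 3: 0.75 mL + 2.25 mL = 3 mL total → factor 3/0.75 = 4
Step 4: 4-fold → factor 4
Step 5: 5 mL + 20 mL = 25 mL total → factor 25/5 = 5
Overall dilution factor = 20 × 100 × 4 × 4 × 5 = 1.6 × 10^5
Final = 8.00 μg/mL / 1.6 × 10^5 = 5.000 × 10^-5 μg/mL = 0.0500 ng/mL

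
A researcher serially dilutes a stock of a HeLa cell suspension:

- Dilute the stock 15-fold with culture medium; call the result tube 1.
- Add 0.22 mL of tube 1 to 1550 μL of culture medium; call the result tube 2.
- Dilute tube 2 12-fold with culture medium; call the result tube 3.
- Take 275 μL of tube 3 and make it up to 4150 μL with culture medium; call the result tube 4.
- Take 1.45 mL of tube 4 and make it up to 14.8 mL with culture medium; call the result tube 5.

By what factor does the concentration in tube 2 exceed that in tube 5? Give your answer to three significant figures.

Step 1: 15-fold → factor 15
Step 2: 0.22 mL + 1550 μL = 1.77 mL total → factor 1.77/0.22 = 8.0455
Step 3: 12-fold → factor 12
Step 4: 275 μL brought to 4150 μL → factor 4150/275 = 15.091
Step 5: 1.45 mL brought to 14.8 mL → factor 14.8/1.45 = 10.207
Dilution factor to tube 2 = 120.68; to tube 5 = 2.2307 × 10^5
[tube 2]/[tube 5] = (factor to tube 5)/(factor to tube 2) = 2.2307 × 10^5/120.68 = 1.85 × 10^3

1.85 × 10^3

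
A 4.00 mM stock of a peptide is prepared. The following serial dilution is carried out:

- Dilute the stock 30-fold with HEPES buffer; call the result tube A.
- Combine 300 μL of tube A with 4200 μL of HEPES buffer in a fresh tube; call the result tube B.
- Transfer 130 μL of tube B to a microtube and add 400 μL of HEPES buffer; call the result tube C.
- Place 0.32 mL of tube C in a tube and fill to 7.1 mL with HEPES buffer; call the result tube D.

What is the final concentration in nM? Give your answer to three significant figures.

Step 1: 30-fold → factor 30
Step 2: 300 μL + 4200 μL = 4500 μL total → factor 4500/300 = 15
Step 3: 130 μL + 400 μL = 530 μL total → factor 530/130 = 4.0769
Step 4: 0.32 mL brought to 7.1 mL → factor 7.1/0.32 = 22.188
Overall dilution factor = 30 × 15 × 4.0769 × 22.188 = 40706
Final = 4.00 mM / 40706 = 9.827 × 10^-5 mM = 98.3 nM

98.3 nM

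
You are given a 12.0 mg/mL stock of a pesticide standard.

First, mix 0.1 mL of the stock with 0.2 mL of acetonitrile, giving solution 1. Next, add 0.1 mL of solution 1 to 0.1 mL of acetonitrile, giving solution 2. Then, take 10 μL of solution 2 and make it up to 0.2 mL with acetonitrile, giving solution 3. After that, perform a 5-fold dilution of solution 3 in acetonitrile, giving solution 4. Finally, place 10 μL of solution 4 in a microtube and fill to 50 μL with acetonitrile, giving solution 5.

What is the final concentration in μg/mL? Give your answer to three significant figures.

Step 1: 0.1 mL + 0.2 mL = 0.3 mL total → factor 0.3/0.1 = 3
Step 2: 0.1 mL + 0.1 mL = 0.2 mL total → factor 0.2/0.1 = 2
Step 3: 10 μL brought to 0.2 mL → factor 200/10 = 20
Step 4: 5-fold → factor 5
Step 5: 10 μL brought to 50 μL → factor 50/10 = 5
Overall dilution factor = 3 × 2 × 20 × 5 × 5 = 3000
Final = 12.0 mg/mL / 3000 = 0.004000 mg/mL = 4.00 μg/mL

4.00 μg/mL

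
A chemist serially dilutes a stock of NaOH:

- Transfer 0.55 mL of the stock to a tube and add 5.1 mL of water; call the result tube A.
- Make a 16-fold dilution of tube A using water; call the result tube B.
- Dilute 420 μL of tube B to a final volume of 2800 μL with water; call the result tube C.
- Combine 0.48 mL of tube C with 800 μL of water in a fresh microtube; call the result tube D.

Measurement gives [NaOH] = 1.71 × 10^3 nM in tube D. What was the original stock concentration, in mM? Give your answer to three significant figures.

Step 1: 0.55 mL + 5.1 mL = 5.65 mL total → factor 5.65/0.55 = 10.273
Step 2: 16-fold → factor 16
Step 3: 420 μL brought to 2800 μL → factor 2800/420 = 6.6667
Step 4: 0.48 mL + 800 μL = 1.28 mL total → factor 1.28/0.48 = 2.6667
Overall dilution factor = 10.273 × 16 × 6.6667 × 2.6667 = 2922
Stock = 1.71 × 10^3 nM × 2922 = 4.997 × 10^6 nM = 5.00 mM

5.00 mM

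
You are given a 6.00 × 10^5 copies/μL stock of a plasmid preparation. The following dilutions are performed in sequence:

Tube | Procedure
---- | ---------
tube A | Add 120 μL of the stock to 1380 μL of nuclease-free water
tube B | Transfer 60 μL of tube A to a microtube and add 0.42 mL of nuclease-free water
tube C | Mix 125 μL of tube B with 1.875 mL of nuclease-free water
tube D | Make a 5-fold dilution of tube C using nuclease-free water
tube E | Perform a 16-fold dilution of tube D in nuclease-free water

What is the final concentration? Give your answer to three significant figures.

Step 1: 120 μL + 1380 μL = 1500 μL total → factor 1500/120 = 12.5
Step 2: 60 μL + 0.42 mL = 480 μL total → factor 480/60 = 8
Step 3: 125 μL + 1.875 mL = 2000 μL total → factor 2000/125 = 16
Step 4: 5-fold → factor 5
Step 5: 16-fold → factor 16
Overall dilution factor = 12.5 × 8 × 16 × 5 × 16 = 1.28 × 10^5
Final = 6.00 × 10^5 copies/μL / 1.28 × 10^5 = 4.69 copies/μL

4.69 copies/μL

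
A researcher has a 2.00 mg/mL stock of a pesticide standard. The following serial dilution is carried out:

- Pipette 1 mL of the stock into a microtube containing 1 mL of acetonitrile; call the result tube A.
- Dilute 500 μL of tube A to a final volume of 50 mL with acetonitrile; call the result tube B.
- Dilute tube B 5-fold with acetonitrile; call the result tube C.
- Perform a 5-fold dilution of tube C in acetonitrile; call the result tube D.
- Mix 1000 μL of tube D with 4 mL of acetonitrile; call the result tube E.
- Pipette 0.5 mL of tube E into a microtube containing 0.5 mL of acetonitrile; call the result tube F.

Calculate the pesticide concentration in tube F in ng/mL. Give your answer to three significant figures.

Step 1: 1 mL + 1 mL = 2 mL total → factor 2/1 = 2
Step 2: 500 μL brought to 50 mL → factor 50000/500 = 100
Step 3: 5-fold → factor 5
Step 4: 5-fold → factor 5
Step 5: 1000 μL + 4 mL = 5000 μL total → factor 5000/1000 = 5
Step 6: 0.5 mL + 0.5 mL = 1 mL total → factor 1/0.5 = 2
Dilution factor through tube F = 2 × 100 × 5 × 5 × 5 × 2 = 50000
[tube F] = 2.00 mg/mL / 50000 = 4.000 × 10^-5 mg/mL = 40.0 ng/mL

40.0 ng/mL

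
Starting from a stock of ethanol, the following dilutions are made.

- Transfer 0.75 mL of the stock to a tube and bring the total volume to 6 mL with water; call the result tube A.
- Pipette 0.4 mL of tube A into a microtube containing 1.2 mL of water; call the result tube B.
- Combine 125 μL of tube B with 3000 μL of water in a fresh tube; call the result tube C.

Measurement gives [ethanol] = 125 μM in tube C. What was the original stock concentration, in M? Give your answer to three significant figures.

Step 1: 0.75 mL brought to 6 mL → factor 6/0.75 = 8
Step 2: 0.4 mL + 1.2 mL = 1.6 mL total → factor 1.6/0.4 = 4
Step 3: 125 μL + 3000 μL = 3125 μL total → factor 3125/125 = 25
Overall dilution factor = 8 × 4 × 25 = 800
Stock = 125 μM × 800 = 1.000 × 10^5 μM = 0.100 M

0.100 M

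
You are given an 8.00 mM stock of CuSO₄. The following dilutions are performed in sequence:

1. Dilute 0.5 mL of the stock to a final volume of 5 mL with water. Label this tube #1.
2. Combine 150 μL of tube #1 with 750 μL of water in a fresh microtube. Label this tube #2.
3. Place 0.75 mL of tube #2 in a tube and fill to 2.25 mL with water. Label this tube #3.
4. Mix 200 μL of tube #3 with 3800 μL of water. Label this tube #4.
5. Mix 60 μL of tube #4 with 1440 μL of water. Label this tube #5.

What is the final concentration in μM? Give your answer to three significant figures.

0.0889 μM

Step 1: 0.5 mL brought to 5 mL → factor 5/0.5 = 10
Step 2: 150 μL + 750 μL = 900 μL total → factor 900/150 = 6
Step 3: 0.75 mL brought to 2.25 mL → factor 2.25/0.75 = 3
Step 4: 200 μL + 3800 μL = 4000 μL total → factor 4000/200 = 20
Step 5: 60 μL + 1440 μL = 1500 μL total → factor 1500/60 = 25
Overall dilution factor = 10 × 6 × 3 × 20 × 25 = 90000
Final = 8.00 mM / 90000 = 8.889 × 10^-5 mM = 0.0889 μM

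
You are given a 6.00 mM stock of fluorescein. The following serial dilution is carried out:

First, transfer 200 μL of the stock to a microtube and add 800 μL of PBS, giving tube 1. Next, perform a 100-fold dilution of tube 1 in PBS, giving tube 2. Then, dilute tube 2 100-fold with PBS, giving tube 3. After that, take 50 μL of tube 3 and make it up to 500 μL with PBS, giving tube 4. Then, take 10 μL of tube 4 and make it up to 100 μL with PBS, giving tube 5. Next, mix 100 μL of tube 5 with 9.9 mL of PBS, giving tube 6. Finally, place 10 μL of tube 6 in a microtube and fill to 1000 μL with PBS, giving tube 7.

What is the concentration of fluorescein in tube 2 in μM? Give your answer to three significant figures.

12.0 μM

Step 1: 200 μL + 800 μL = 1000 μL total → factor 1000/200 = 5
Step 2: 100-fold → factor 100
Dilution factor through tube 2 = 5 × 100 = 500
[tube 2] = 6.00 mM / 500 = 0.01200 mM = 12.0 μM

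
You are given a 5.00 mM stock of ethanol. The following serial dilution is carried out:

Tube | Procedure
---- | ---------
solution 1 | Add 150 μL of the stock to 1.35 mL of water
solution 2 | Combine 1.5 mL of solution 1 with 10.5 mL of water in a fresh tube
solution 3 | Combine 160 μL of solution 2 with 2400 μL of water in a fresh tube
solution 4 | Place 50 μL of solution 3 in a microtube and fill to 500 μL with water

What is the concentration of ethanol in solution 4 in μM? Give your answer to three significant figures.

Step 1: 150 μL + 1.35 mL = 1500 μL total → factor 1500/150 = 10
Step 2: 1.5 mL + 10.5 mL = 12 mL total → factor 12/1.5 = 8
Step 3: 160 μL + 2400 μL = 2560 μL total → factor 2560/160 = 16
Step 4: 50 μL brought to 500 μL → factor 500/50 = 10
Dilution factor through solution 4 = 10 × 8 × 16 × 10 = 12800
[solution 4] = 5.00 mM / 12800 = 0.0003906 mM = 0.391 μM

0.391 μM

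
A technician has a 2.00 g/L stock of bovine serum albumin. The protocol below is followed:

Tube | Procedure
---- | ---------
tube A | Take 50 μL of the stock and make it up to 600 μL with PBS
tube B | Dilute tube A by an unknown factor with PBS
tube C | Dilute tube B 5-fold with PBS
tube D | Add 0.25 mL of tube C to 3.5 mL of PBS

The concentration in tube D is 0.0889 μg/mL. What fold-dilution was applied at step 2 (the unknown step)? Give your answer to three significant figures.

25.0-fold

Step 1: 50 μL brought to 600 μL → factor 600/50 = 12
Step 2: unknown factor x
Step 3: 5-fold → factor 5
Step 4: 0.25 mL + 3.5 mL = 3.75 mL total → factor 3.75/0.25 = 15
Product of known-step factors = 900
Overall factor = 2.00 g/L / (0.0889 μg/mL) = 22497
x = 22497 / 900 = 25.0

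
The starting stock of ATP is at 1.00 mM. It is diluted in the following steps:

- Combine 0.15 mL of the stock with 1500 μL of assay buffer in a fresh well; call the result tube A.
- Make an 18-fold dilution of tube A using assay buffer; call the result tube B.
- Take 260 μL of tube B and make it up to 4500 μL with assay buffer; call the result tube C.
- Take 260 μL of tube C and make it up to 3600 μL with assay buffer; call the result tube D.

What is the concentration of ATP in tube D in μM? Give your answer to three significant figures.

0.0211 μM

Step 1: 0.15 mL + 1500 μL = 1.65 mL total → factor 1.65/0.15 = 11
Step 2: 18-fold → factor 18
Step 3: 260 μL brought to 4500 μL → factor 4500/260 = 17.308
Step 4: 260 μL brought to 3600 μL → factor 3600/260 = 13.846
Dilution factor through tube D = 11 × 18 × 17.308 × 13.846 = 47450
[tube D] = 1.00 mM / 47450 = 2.107 × 10^-5 mM = 0.0211 μM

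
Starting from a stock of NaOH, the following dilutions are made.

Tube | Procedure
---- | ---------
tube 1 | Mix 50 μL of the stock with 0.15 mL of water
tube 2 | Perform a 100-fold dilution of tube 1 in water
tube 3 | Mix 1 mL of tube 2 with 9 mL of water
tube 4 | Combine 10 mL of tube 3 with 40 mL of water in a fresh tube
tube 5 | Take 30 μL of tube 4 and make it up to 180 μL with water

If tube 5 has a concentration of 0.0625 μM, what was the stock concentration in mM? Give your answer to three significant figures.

Step 1: 50 μL + 0.15 mL = 200 μL total → factor 200/50 = 4
Step 2: 100-fold → factor 100
Step 3: 1 mL + 9 mL = 10 mL total → factor 10/1 = 10
Step 4: 10 mL + 40 mL = 50 mL total → factor 50/10 = 5
Step 5: 30 μL brought to 180 μL → factor 180/30 = 6
Overall dilution factor = 4 × 100 × 10 × 5 × 6 = 1.2 × 10^5
Stock = 0.0625 μM × 1.2 × 10^5 = 7500 μM = 7.50 mM

7.50 mM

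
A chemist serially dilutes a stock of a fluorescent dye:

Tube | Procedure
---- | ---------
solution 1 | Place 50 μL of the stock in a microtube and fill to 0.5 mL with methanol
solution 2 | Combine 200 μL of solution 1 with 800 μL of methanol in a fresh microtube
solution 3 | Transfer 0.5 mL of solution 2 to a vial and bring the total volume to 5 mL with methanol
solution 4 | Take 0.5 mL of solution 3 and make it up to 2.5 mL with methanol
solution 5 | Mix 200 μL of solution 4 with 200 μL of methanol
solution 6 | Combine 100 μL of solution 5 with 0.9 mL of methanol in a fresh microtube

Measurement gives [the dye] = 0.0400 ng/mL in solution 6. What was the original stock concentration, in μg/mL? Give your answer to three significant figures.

2.00 μg/mL

Step 1: 50 μL brought to 0.5 mL → factor 500/50 = 10
Step 2: 200 μL + 800 μL = 1000 μL total → factor 1000/200 = 5
Step 3: 0.5 mL brought to 5 mL → factor 5/0.5 = 10
Step 4: 0.5 mL brought to 2.5 mL → factor 2.5/0.5 = 5
Step 5: 200 μL + 200 μL = 400 μL total → factor 400/200 = 2
Step 6: 100 μL + 0.9 mL = 1000 μL total → factor 1000/100 = 10
Overall dilution factor = 10 × 5 × 10 × 5 × 2 × 10 = 50000
Stock = 0.0400 ng/mL × 50000 = 2000 ng/mL = 2.00 μg/mL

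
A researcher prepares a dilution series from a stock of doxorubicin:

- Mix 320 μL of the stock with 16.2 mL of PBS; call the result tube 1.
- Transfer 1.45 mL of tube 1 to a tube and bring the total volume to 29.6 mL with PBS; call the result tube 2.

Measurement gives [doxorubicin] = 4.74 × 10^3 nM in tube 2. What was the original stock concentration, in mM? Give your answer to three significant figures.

5.00 mM

Step 1: 320 μL + 16.2 mL = 16520 μL total → factor 16520/320 = 51.625
Step 2: 1.45 mL brought to 29.6 mL → factor 29.6/1.45 = 20.414
Overall dilution factor = 51.625 × 20.414 = 1053.9
Stock = 4.74 × 10^3 nM × 1053.9 = 4.995 × 10^6 nM = 5.00 mM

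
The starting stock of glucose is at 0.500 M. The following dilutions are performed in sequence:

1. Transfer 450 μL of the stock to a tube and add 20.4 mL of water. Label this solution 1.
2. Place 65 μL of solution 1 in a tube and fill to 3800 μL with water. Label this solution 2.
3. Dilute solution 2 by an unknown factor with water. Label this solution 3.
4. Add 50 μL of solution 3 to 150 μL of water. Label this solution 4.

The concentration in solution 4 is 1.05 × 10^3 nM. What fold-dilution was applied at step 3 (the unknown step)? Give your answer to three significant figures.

Step 1: 450 μL + 20.4 mL = 20850 μL total → factor 20850/450 = 46.333
Step 2: 65 μL brought to 3800 μL → factor 3800/65 = 58.462
Step 3: unknown factor x
Step 4: 50 μL + 150 μL = 200 μL total → factor 200/50 = 4
Product of known-step factors = 10835
Overall factor = 0.500 M / (1.05 × 10^3 nM) = 4.7619 × 10^5
x = 4.7619 × 10^5 / 10835 = 43.9

43.9-fold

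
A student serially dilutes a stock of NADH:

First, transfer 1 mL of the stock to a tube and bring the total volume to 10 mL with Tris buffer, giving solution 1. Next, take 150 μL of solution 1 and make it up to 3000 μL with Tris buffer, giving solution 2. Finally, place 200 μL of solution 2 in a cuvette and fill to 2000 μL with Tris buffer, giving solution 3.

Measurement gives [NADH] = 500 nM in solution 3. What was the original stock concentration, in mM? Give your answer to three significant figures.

1.00 mM

Step 1: 1 mL brought to 10 mL → factor 10/1 = 10
Step 2: 150 μL brought to 3000 μL → factor 3000/150 = 20
Step 3: 200 μL brought to 2000 μL → factor 2000/200 = 10
Overall dilution factor = 10 × 20 × 10 = 2000
Stock = 500 nM × 2000 = 1.000 × 10^6 nM = 1.00 mM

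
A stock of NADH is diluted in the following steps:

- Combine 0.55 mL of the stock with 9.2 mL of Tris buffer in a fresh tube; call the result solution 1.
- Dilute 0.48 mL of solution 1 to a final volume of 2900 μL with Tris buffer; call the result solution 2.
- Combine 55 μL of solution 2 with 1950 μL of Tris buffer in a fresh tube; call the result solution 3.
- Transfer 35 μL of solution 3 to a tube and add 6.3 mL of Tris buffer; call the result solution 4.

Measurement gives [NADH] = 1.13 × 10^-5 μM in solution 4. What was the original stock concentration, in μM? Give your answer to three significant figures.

7.99 μM

Step 1: 0.55 mL + 9.2 mL = 9.75 mL total → factor 9.75/0.55 = 17.727
Step 2: 0.48 mL brought to 2900 μL → factor 2.9/0.48 = 6.0417
Step 3: 55 μL + 1950 μL = 2005 μL total → factor 2005/55 = 36.455
Step 4: 35 μL + 6.3 mL = 6335 μL total → factor 6335/35 = 181
Overall dilution factor = 17.727 × 6.0417 × 36.455 × 181 = 7.0669 × 10^5
Stock = 1.13 × 10^-5 μM × 7.0669 × 10^5 = 7.99 μM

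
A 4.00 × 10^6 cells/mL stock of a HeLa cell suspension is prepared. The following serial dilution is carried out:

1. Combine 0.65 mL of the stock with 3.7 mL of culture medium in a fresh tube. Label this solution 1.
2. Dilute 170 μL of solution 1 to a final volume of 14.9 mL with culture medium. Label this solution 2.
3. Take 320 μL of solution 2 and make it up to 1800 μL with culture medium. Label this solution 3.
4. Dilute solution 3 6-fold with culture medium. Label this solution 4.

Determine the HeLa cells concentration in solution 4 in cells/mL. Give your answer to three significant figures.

202 cells/mL

Step 1: 0.65 mL + 3.7 mL = 4.35 mL total → factor 4.35/0.65 = 6.6923
Step 2: 170 μL brought to 14.9 mL → factor 14900/170 = 87.647
Step 3: 320 μL brought to 1800 μL → factor 1800/320 = 5.625
Step 4: 6-fold → factor 6
Overall dilution factor = 6.6923 × 87.647 × 5.625 × 6 = 19796
Final = 4.00 × 10^6 cells/mL / 19796 = 202 cells/mL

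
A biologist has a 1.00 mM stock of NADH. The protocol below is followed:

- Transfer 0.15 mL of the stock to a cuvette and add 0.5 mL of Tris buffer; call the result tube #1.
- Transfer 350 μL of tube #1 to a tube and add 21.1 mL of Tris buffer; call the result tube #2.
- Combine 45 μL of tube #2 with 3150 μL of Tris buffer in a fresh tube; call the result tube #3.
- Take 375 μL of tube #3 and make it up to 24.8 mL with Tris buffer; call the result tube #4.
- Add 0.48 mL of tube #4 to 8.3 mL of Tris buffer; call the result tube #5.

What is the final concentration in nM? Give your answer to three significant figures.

0.0438 nM

Step 1: 0.15 mL + 0.5 mL = 0.65 mL total → factor 0.65/0.15 = 4.3333
Step 2: 350 μL + 21.1 mL = 21450 μL total → factor 21450/350 = 61.286
Step 3: 45 μL + 3150 μL = 3195 μL total → factor 3195/45 = 71
Step 4: 375 μL brought to 24.8 mL → factor 24800/375 = 66.133
Step 5: 0.48 mL + 8.3 mL = 8.78 mL total → factor 8.78/0.48 = 18.292
Overall dilution factor = 4.3333 × 61.286 × 71 × 66.133 × 18.292 = 2.2809 × 10^7
Final = 1.00 mM / 2.2809 × 10^7 = 4.384 × 10^-8 mM = 0.0438 nM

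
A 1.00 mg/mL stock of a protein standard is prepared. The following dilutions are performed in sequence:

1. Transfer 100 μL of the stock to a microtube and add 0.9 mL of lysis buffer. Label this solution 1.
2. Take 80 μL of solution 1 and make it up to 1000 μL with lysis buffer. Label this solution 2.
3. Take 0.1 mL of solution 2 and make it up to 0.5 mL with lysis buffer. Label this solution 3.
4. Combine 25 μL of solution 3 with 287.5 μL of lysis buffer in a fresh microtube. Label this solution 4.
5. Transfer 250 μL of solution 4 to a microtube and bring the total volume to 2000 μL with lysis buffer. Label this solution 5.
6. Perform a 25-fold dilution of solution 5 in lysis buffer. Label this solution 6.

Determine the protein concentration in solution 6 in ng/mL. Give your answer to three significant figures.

Step 1: 100 μL + 0.9 mL = 1000 μL total → factor 1000/100 = 10
Step 2: 80 μL brought to 1000 μL → factor 1000/80 = 12.5
Step 3: 0.1 mL brought to 0.5 mL → factor 0.5/0.1 = 5
Step 4: 25 μL + 287.5 μL = 312.5 μL total → factor 312.5/25 = 12.5
Step 5: 250 μL brought to 2000 μL → factor 2000/250 = 8
Step 6: 25-fold → factor 25
Overall dilution factor = 10 × 12.5 × 5 × 12.5 × 8 × 25 = 1.5625 × 10^6
Final = 1.00 mg/mL / 1.5625 × 10^6 = 6.400 × 10^-7 mg/mL = 0.640 ng/mL

0.640 ng/mL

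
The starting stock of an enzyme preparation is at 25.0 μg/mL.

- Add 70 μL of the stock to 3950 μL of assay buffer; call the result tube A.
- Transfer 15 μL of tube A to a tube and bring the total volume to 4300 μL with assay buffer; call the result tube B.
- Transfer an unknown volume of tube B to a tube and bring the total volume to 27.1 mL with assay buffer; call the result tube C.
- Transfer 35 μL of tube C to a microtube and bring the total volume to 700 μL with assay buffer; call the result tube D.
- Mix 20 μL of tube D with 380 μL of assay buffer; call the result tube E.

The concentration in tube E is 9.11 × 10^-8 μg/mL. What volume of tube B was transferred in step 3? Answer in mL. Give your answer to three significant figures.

Step 1: 70 μL + 3950 μL = 4020 μL total → factor 4020/70 = 57.429
Step 2: 15 μL brought to 4300 μL → factor 4300/15 = 286.67
Step 3: v brought to 27.1 mL → factor = 27.1 mL/v
Step 4: 35 μL brought to 700 μL → factor 700/35 = 20
Step 5: 20 μL + 380 μL = 400 μL total → factor 400/20 = 20
Product of known-step factors = 6.5851 × 10^6
Overall factor = 25.0 μg/mL / (9.11 × 10^-8 μg/mL) = 2.7442 × 10^8
Step-3 factor = 2.7442 × 10^8 / 6.5851 × 10^6 = 41.673
v = 27.1 mL / 41.673 = 0.650 mL

0.650 mL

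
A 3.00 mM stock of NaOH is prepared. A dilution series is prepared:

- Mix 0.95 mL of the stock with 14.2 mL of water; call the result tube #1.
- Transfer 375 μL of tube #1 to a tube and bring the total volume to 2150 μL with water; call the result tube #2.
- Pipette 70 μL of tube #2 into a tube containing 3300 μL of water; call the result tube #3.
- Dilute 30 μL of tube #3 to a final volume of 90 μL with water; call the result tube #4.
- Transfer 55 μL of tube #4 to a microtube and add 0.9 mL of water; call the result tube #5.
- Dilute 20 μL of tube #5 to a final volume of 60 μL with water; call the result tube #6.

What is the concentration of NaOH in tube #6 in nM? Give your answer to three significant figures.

Step 1: 0.95 mL + 14.2 mL = 15.15 mL total → factor 15.15/0.95 = 15.947
Step 2: 375 μL brought to 2150 μL → factor 2150/375 = 5.7333
Step 3: 70 μL + 3300 μL = 3370 μL total → factor 3370/70 = 48.143
Step 4: 30 μL brought to 90 μL → factor 90/30 = 3
Step 5: 55 μL + 0.9 mL = 955 μL total → factor 955/55 = 17.364
Step 6: 20 μL brought to 60 μL → factor 60/20 = 3
Overall dilution factor = 15.947 × 5.7333 × 48.143 × 3 × 17.364 × 3 = 6.8788 × 10^5
Final = 3.00 mM / 6.8788 × 10^5 = 4.361 × 10^-6 mM = 4.36 nM

4.36 nM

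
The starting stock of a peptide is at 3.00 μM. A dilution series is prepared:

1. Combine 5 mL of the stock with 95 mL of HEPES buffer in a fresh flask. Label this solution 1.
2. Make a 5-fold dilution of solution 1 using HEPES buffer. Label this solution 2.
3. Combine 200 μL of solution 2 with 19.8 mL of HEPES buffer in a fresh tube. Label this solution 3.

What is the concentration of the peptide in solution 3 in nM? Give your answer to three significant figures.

Step 1: 5 mL + 95 mL = 100 mL total → factor 100/5 = 20
Step 2: 5-fold → factor 5
Step 3: 200 μL + 19.8 mL = 20000 μL total → factor 20000/200 = 100
Overall dilution factor = 20 × 5 × 100 = 10000
Final = 3.00 μM / 10000 = 0.0003000 μM = 0.300 nM

0.300 nM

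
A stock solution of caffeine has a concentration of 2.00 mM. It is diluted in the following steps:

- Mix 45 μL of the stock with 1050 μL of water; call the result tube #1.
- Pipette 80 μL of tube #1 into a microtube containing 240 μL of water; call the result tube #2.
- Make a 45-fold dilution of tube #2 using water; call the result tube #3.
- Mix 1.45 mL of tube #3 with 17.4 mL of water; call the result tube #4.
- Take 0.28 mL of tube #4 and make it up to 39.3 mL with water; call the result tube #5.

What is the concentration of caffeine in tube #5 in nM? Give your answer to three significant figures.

0.250 nM

Step 1: 45 μL + 1050 μL = 1095 μL total → factor 1095/45 = 24.333
Step 2: 80 μL + 240 μL = 320 μL total → factor 320/80 = 4
Step 3: 45-fold → factor 45
Step 4: 1.45 mL + 17.4 mL = 18.85 mL total → factor 18.85/1.45 = 13
Step 5: 0.28 mL brought to 39.3 mL → factor 39.3/0.28 = 140.36
Overall dilution factor = 24.333 × 4 × 45 × 13 × 140.36 = 7.9919 × 10^6
Final = 2.00 mM / 7.9919 × 10^6 = 2.503 × 10^-7 mM = 0.250 nM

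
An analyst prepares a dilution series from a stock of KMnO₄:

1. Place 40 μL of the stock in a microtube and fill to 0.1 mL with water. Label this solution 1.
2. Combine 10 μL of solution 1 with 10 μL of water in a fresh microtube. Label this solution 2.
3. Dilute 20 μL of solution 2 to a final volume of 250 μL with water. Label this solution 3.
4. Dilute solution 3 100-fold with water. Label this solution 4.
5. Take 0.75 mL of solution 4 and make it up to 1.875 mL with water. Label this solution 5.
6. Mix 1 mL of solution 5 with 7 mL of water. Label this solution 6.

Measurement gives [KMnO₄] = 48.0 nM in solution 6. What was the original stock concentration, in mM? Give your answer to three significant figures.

6.00 mM

Step 1: 40 μL brought to 0.1 mL → factor 100/40 = 2.5
Step 2: 10 μL + 10 μL = 20 μL total → factor 20/10 = 2
Step 3: 20 μL brought to 250 μL → factor 250/20 = 12.5
Step 4: 100-fold → factor 100
Step 5: 0.75 mL brought to 1.875 mL → factor 1.875/0.75 = 2.5
Step 6: 1 mL + 7 mL = 8 mL total → factor 8/1 = 8
Overall dilution factor = 2.5 × 2 × 12.5 × 100 × 2.5 × 8 = 1.25 × 10^5
Stock = 48.0 nM × 1.25 × 10^5 = 6.000 × 10^6 nM = 6.00 mM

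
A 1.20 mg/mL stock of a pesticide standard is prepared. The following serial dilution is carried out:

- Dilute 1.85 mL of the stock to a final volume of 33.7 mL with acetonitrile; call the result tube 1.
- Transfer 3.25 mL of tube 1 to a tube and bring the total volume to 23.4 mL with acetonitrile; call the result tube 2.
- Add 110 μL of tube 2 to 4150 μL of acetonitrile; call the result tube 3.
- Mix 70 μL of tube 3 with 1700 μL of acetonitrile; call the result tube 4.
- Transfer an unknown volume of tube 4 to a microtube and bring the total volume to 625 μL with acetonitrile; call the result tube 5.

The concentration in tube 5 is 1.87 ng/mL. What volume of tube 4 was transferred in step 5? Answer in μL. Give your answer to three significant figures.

Step 1: 1.85 mL brought to 33.7 mL → factor 33.7/1.85 = 18.216
Step 2: 3.25 mL brought to 23.4 mL → factor 23.4/3.25 = 7.2
Step 3: 110 μL + 4150 μL = 4260 μL total → factor 4260/110 = 38.727
Step 4: 70 μL + 1700 μL = 1770 μL total → factor 1770/70 = 25.286
Step 5: v brought to 625 μL → factor = 625 μL/v
Product of known-step factors = 1.2843 × 10^5
Overall factor = 1.20 mg/mL / (1.87 ng/mL) = 6.4171 × 10^5
Step-5 factor = 6.4171 × 10^5 / 1.2843 × 10^5 = 4.9964
v = 625 μL / 4.9964 = 125 μL

125 μL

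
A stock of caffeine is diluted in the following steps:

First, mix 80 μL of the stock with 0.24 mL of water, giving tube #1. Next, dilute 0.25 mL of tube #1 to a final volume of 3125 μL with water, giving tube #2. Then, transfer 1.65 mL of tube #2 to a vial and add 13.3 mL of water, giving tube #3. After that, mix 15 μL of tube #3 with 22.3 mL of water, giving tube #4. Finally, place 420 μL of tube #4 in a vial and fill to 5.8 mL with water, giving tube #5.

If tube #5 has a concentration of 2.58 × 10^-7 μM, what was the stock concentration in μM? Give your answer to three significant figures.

Step 1: 80 μL + 0.24 mL = 320 μL total → factor 320/80 = 4
Step 2: 0.25 mL brought to 3125 μL → factor 3.125/0.25 = 12.5
Step 3: 1.65 mL + 13.3 mL = 14.95 mL total → factor 14.95/1.65 = 9.0606
Step 4: 15 μL + 22.3 mL = 22315 μL total → factor 22315/15 = 1487.7
Step 5: 420 μL brought to 5.8 mL → factor 5800/420 = 13.81
Overall dilution factor = 4 × 12.5 × 9.0606 × 1487.7 × 13.81 = 9.307 × 10^6
Stock = 2.58 × 10^-7 μM × 9.307 × 10^6 = 2.40 μM

2.40 μM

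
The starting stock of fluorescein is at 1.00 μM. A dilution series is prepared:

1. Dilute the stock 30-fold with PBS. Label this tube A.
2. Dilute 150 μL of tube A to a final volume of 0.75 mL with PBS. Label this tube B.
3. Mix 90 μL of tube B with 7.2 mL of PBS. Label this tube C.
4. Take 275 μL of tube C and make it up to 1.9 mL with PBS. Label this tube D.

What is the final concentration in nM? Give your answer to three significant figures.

0.0119 nM

Step 1: 30-fold → factor 30
Step 2: 150 μL brought to 0.75 mL → factor 750/150 = 5
Step 3: 90 μL + 7.2 mL = 7290 μL total → factor 7290/90 = 81
Step 4: 275 μL brought to 1.9 mL → factor 1900/275 = 6.9091
Overall dilution factor = 30 × 5 × 81 × 6.9091 = 83945
Final = 1.00 μM / 83945 = 1.191 × 10^-5 μM = 0.0119 nM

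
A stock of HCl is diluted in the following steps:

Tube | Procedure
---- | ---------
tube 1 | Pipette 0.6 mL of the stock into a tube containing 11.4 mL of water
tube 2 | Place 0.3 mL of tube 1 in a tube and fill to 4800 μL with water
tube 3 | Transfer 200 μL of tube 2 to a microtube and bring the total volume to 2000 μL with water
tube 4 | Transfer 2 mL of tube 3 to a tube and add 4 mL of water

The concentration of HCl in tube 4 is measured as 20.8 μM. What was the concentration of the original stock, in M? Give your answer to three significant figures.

0.200 M

Step 1: 0.6 mL + 11.4 mL = 12 mL total → factor 12/0.6 = 20
Step 2: 0.3 mL brought to 4800 μL → factor 4.8/0.3 = 16
Step 3: 200 μL brought to 2000 μL → factor 2000/200 = 10
Step 4: 2 mL + 4 mL = 6 mL total → factor 6/2 = 3
Overall dilution factor = 20 × 16 × 10 × 3 = 9600
Stock = 20.8 μM × 9600 = 1.997 × 10^5 μM = 0.200 M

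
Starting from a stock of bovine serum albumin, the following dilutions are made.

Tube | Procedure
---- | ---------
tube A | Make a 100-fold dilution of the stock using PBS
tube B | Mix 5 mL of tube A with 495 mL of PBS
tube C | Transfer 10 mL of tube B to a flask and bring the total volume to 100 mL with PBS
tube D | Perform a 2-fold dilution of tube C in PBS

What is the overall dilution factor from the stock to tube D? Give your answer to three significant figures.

2.00 × 10^5

Step 1: 100-fold → factor 100
Step 2: 5 mL + 495 mL = 500 mL total → factor 500/5 = 100
Step 3: 10 mL brought to 100 mL → factor 100/10 = 10
Step 4: 2-fold → factor 2
Overall dilution factor = 100 × 100 × 10 × 2 = 2 × 10^5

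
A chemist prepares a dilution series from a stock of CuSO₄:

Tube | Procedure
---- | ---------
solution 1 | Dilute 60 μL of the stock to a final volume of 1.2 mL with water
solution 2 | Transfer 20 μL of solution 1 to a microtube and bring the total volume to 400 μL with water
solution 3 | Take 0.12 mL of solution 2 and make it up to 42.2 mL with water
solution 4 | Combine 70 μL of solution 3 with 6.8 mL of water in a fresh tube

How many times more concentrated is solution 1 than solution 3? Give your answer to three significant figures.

7.03 × 10^3

Step 1: 60 μL brought to 1.2 mL → factor 1200/60 = 20
Step 2: 20 μL brought to 400 μL → factor 400/20 = 20
Step 3: 0.12 mL brought to 42.2 mL → factor 42.2/0.12 = 351.67
Dilution factor to solution 1 = 20; to solution 3 = 1.4067 × 10^5
[solution 1]/[solution 3] = (factor to solution 3)/(factor to solution 1) = 1.4067 × 10^5/20 = 7.03 × 10^3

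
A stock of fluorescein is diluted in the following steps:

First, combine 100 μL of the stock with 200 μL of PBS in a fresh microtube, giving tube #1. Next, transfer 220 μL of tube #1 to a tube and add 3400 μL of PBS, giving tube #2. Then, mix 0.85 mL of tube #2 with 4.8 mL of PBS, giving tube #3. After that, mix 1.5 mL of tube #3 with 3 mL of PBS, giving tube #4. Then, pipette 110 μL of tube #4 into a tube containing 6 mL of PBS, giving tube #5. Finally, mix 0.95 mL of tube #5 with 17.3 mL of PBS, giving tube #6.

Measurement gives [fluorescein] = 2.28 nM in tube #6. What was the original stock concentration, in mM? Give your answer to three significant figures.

Step 1: 100 μL + 200 μL = 300 μL total → factor 300/100 = 3
Step 2: 220 μL + 3400 μL = 3620 μL total → factor 3620/220 = 16.455
Step 3: 0.85 mL + 4.8 mL = 5.65 mL total → factor 5.65/0.85 = 6.6471
Step 4: 1.5 mL + 3 mL = 4.5 mL total → factor 4.5/1.5 = 3
Step 5: 110 μL + 6 mL = 6110 μL total → factor 6110/110 = 55.545
Step 6: 0.95 mL + 17.3 mL = 18.25 mL total → factor 18.25/0.95 = 19.211
Overall dilution factor = 3 × 16.455 × 6.6471 × 3 × 55.545 × 19.211 = 1.0504 × 10^6
Stock = 2.28 nM × 1.0504 × 10^6 = 2.395 × 10^6 nM = 2.39 mM

2.39 mM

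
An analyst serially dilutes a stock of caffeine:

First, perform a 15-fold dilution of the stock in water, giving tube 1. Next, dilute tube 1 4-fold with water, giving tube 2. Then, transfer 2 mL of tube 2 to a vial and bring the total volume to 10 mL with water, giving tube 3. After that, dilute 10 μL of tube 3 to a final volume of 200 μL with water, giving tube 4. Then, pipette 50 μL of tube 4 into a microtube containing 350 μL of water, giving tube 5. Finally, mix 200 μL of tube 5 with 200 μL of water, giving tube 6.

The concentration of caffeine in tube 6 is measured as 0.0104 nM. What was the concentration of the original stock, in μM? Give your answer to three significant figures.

0.998 μM

Step 1: 15-fold → factor 15
Step 2: 4-fold → factor 4
Step 3: 2 mL brought to 10 mL → factor 10/2 = 5
Step 4: 10 μL brought to 200 μL → factor 200/10 = 20
Step 5: 50 μL + 350 μL = 400 μL total → factor 400/50 = 8
Step 6: 200 μL + 200 μL = 400 μL total → factor 400/200 = 2
Overall dilution factor = 15 × 4 × 5 × 20 × 8 × 2 = 96000
Stock = 0.0104 nM × 96000 = 998.4 nM = 0.998 μM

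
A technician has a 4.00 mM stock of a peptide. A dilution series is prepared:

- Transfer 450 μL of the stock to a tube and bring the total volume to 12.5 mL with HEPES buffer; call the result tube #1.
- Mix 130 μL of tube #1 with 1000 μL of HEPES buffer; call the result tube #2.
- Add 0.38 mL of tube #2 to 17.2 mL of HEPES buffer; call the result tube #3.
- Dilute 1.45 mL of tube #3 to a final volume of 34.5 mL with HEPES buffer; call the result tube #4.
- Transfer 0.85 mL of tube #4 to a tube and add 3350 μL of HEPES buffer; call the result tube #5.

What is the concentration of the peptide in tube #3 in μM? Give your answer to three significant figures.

Step 1: 450 μL brought to 12.5 mL → factor 12500/450 = 27.778
Step 2: 130 μL + 1000 μL = 1130 μL total → factor 1130/130 = 8.6923
Step 3: 0.38 mL + 17.2 mL = 17.58 mL total → factor 17.58/0.38 = 46.263
Dilution factor through tube #3 = 27.778 × 8.6923 × 46.263 = 11170
[tube #3] = 4.00 mM / 11170 = 0.0003581 mM = 0.358 μM

0.358 μM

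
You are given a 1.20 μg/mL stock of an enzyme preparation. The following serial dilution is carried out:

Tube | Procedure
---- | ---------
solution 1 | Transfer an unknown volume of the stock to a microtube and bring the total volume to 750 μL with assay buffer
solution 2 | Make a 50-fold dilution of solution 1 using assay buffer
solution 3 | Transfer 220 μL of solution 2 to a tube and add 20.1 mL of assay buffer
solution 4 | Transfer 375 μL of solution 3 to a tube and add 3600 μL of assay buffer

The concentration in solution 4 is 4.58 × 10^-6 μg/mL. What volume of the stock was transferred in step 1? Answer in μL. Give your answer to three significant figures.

140 μL

Step 1: v brought to 750 μL → factor = 750 μL/v
Step 2: 50-fold → factor 50
Step 3: 220 μL + 20.1 mL = 20320 μL total → factor 20320/220 = 92.364
Step 4: 375 μL + 3600 μL = 3975 μL total → factor 3975/375 = 10.6
Product of known-step factors = 48953
Overall factor = 1.20 μg/mL / (4.58 × 10^-6 μg/mL) = 2.6201 × 10^5
Step-1 factor = 2.6201 × 10^5 / 48953 = 5.3523
v = 750 μL / 5.3523 = 140 μL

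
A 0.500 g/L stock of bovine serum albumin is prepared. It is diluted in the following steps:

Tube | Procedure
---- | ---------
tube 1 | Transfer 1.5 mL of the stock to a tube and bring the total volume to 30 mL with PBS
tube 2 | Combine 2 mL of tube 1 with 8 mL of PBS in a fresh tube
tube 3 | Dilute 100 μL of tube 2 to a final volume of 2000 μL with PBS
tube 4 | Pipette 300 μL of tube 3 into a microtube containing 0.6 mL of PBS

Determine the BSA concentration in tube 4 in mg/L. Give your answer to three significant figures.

0.0833 mg/L

Step 1: 1.5 mL brought to 30 mL → factor 30/1.5 = 20
Step 2: 2 mL + 8 mL = 10 mL total → factor 10/2 = 5
Step 3: 100 μL brought to 2000 μL → factor 2000/100 = 20
Step 4: 300 μL + 0.6 mL = 900 μL total → factor 900/300 = 3
Overall dilution factor = 20 × 5 × 20 × 3 = 6000
Final = 0.500 g/L / 6000 = 8.333 × 10^-5 g/L = 0.0833 mg/L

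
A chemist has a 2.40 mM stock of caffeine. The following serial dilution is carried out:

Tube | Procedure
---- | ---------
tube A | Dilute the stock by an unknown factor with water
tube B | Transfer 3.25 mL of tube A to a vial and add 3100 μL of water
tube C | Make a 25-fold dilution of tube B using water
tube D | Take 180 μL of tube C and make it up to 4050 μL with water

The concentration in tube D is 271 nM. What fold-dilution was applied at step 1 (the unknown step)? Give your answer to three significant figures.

8.06-fold

Step 1: unknown factor x
Step 2: 3.25 mL + 3100 μL = 6.35 mL total → factor 6.35/3.25 = 1.9538
Step 3: 25-fold → factor 25
Step 4: 180 μL brought to 4050 μL → factor 4050/180 = 22.5
Product of known-step factors = 1099
Overall factor = 2.40 mM / (271 nM) = 8856.1
x = 8856.1 / 1099 = 8.06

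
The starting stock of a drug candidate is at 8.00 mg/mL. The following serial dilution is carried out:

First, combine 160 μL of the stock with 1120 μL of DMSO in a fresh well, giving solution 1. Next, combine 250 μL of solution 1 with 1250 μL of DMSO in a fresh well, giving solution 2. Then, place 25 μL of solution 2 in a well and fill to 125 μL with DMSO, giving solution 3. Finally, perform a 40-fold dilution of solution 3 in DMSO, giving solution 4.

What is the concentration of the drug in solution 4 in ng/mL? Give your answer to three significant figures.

Step 1: 160 μL + 1120 μL = 1280 μL total → factor 1280/160 = 8
Step 2: 250 μL + 1250 μL = 1500 μL total → factor 1500/250 = 6
Step 3: 25 μL brought to 125 μL → factor 125/25 = 5
Step 4: 40-fold → factor 40
Overall dilution factor = 8 × 6 × 5 × 40 = 9600
Final = 8.00 mg/mL / 9600 = 0.0008333 mg/mL = 833 ng/mL

833 ng/mL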